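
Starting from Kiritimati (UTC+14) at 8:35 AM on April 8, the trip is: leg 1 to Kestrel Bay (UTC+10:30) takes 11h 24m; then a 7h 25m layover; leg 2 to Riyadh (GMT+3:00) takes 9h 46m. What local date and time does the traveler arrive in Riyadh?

2:10 AM on Apr 9

Convert departure to UTC: 8:35 AM − 14:00 = 6:35 PM UTC on Apr 7.
Add 11 hours 24 minutes leg 1 → 5:59 AM UTC (Apr 8).
Add 7 hours 25 minutes layover in Kestrel Bay → 1:24 PM UTC.
Add 9 hours and 46 minutes leg 2 → 11:10 PM UTC.
Riyadh is UTC+3:00, so local arrival = 11:10 PM + 3:00 = 2:10 AM on Apr 9.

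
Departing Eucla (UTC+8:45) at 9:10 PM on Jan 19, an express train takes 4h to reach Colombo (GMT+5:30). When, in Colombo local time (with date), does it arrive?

9:55 PM on January 19

Convert departure to UTC: 9:10 PM − 8:45 = 12:25 PM UTC on Jan 19.
Add 4 hours travel time → 4:25 PM UTC.
Colombo is UTC+5:30, so local arrival = 4:25 PM + 5:30 = 9:55 PM on Jan 19.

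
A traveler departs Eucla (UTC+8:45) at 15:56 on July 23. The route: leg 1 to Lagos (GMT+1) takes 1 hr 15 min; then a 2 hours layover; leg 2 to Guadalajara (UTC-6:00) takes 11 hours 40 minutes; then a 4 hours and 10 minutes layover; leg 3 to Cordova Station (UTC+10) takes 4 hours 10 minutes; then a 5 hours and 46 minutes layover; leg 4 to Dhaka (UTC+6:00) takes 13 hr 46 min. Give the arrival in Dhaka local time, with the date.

07:58 on July 25

Convert departure to UTC: 15:56 − 8:45 = 07:11 UTC on Jul 23.
Add 1 hour and 15 minutes leg 1 → 08:26 UTC.
Add 2 hours layover in Lagos → 10:26 UTC.
Add 11 hours and 40 minutes leg 2 → 22:06 UTC.
Add 4 hours and 10 minutes layover in Guadalajara → 02:16 UTC (Jul 24).
Add 4 hours 10 minutes leg 3 → 06:26 UTC.
Add 5 hours 46 minutes layover in Cordova Station → 12:12 UTC.
Add 13 hours and 46 minutes leg 4 → 01:58 UTC (Jul 25).
Dhaka is UTC+6:00, so local arrival = 01:58 + 6:00 = 07:58 on Jul 25.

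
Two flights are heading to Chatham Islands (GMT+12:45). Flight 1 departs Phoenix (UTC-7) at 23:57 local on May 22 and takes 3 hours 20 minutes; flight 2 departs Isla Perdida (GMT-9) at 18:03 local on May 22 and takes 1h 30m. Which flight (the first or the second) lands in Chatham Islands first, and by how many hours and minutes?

the second, by 5 hours 44 minutes

Flight 1 in UTC: 23:57 + 7:00 = 06:57 on May 23.
+3 hours and 20 minutes → arrive 10:17 UTC on May 23.
Flight 2 in UTC: 18:03 + 9:00 = 03:03 on May 23.
+1 hour and 30 minutes → arrive 04:33 UTC on May 23.
Flight 2 lands earlier by 5 hours 44 minutes.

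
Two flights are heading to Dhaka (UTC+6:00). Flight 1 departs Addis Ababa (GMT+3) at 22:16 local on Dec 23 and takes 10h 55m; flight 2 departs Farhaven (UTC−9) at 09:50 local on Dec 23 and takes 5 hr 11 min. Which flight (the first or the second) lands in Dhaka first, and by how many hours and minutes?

Flight 1 in UTC: 22:16 − 3:00 = 19:16 on Dec 23.
+10 hours and 55 minutes → arrive 06:11 UTC on Dec 24.
Flight 2 in UTC: 09:50 + 9:00 = 18:50 on Dec 23.
+5 hours and 11 minutes → arrive 00:01 UTC on Dec 24.
Flight 2 lands earlier by 6 hours 10 minutes.

the second, by 6 hours 10 minutes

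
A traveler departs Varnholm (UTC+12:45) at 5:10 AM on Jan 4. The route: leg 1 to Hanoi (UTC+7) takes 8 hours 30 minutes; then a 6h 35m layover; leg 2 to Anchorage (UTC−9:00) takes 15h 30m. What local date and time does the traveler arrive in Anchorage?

Convert departure to UTC: 5:10 AM − 12:45 = 4:25 PM UTC on Jan 3.
Add 8 hours and 30 minutes leg 1 → 12:55 AM UTC (Jan 4).
Add 6 hours 35 minutes layover in Hanoi → 7:30 AM UTC.
Add 15 hours 30 minutes leg 2 → 11:00 PM UTC.
Anchorage is UTC−9:00, so local arrival = 11:00 PM − 9:00 = 2:00 PM on Jan 4.

2:00 PM on January 4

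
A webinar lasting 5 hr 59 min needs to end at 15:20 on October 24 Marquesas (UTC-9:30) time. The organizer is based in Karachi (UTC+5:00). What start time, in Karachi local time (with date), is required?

23:51 on October 24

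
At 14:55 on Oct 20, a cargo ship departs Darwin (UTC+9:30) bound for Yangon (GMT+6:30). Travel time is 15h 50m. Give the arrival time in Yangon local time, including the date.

03:45 on October 21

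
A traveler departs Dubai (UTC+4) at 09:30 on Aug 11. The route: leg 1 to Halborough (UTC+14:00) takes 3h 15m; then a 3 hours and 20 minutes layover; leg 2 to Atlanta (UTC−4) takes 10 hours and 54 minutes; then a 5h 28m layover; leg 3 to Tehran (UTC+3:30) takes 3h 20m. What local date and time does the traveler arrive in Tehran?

11:17 on August 12

Convert departure to UTC: 09:30 − 4:00 = 05:30 UTC on Aug 11.
Add 3 hours 15 minutes leg 1 → 08:45 UTC.
Add 3 hours 20 minutes layover in Halborough → 12:05 UTC.
Add 10 hours and 54 minutes leg 2 → 22:59 UTC.
Add 5 hours 28 minutes layover in Atlanta → 04:27 UTC (Aug 12).
Add 3 hours 20 minutes leg 3 → 07:47 UTC.
Tehran is UTC+3:30, so local arrival = 07:47 + 3:30 = 11:17 on Aug 12.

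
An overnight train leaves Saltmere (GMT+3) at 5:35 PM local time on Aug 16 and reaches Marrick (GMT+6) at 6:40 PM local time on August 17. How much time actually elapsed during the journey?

Marrick is 3:00 ahead of Saltmere.
Clock-face elapsed time (ignoring zones) is 25 hours 5 minutes.
Actual elapsed = 25 hours 5 minutes − 3:00 = 22 hours 5 minutes.

22 hours 5 minutes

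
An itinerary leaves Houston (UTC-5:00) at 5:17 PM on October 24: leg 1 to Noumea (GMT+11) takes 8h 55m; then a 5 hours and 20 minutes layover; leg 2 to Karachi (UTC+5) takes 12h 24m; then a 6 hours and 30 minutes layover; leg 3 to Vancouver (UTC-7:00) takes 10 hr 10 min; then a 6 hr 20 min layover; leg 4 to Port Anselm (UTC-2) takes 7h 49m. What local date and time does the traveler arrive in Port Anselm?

5:45 AM on October 27

Convert departure to UTC: 5:17 PM + 5:00 = 10:17 PM UTC on Oct 24.
Add 8 hours and 55 minutes leg 1 → 7:12 AM UTC (Oct 25).
Add 5 hours 20 minutes layover in Noumea → 12:32 PM UTC.
Add 12 hours and 24 minutes leg 2 → 12:56 AM UTC (Oct 26).
Add 6 hours 30 minutes layover in Karachi → 7:26 AM UTC.
Add 10 hours and 10 minutes leg 3 → 5:36 PM UTC.
Add 6 hours and 20 minutes layover in Vancouver → 11:56 PM UTC.
Add 7 hours and 49 minutes leg 4 → 7:45 AM UTC (Oct 27).
Port Anselm is UTC−2:00, so local arrival = 7:45 AM − 2:00 = 5:45 AM on Oct 27.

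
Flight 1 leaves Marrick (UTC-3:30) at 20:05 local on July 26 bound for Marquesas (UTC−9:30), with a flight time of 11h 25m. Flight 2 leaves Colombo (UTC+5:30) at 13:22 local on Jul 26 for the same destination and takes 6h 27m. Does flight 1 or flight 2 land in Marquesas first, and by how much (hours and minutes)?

Flight 1 in UTC: 20:05 + 3:30 = 23:35 on Jul 26.
+11 hours 25 minutes → arrive 11:00 UTC on Jul 27.
Flight 2 in UTC: 13:22 − 5:30 = 07:52 on Jul 26.
+6 hours 27 minutes → arrive 14:19 UTC on Jul 26.
Flight 2 lands earlier by 20 hours 41 minutes.

the second, by 20 hours 41 minutes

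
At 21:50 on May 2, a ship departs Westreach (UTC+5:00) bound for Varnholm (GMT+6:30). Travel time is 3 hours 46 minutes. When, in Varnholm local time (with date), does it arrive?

03:06 on May 3

Convert departure to UTC: 21:50 − 5:00 = 16:50 UTC on May 2.
Add 3 hours 46 minutes travel time → 20:36 UTC.
Varnholm is UTC+6:30, so local arrival = 20:36 + 6:30 = 03:06 on May 3.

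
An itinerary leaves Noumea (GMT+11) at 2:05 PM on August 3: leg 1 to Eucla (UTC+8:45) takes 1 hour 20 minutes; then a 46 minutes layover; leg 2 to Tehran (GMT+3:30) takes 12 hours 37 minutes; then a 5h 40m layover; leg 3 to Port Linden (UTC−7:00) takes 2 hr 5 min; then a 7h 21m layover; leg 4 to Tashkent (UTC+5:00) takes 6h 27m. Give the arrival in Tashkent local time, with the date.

8:21 PM on Aug 4

Convert departure to UTC: 2:05 PM − 11:00 = 3:05 AM UTC on Aug 3.
Add 1 hour 20 minutes leg 1 → 4:25 AM UTC.
Add 46 minutes layover in Eucla → 5:11 AM UTC.
Add 12 hours and 37 minutes leg 2 → 5:48 PM UTC.
Add 5 hours and 40 minutes layover in Tehran → 11:28 PM UTC.
Add 2 hours 5 minutes leg 3 → 1:33 AM UTC (Aug 4).
Add 7 hours and 21 minutes layover in Port Linden → 8:54 AM UTC.
Add 6 hours 27 minutes leg 4 → 3:21 PM UTC.
Tashkent is UTC+5:00, so local arrival = 3:21 PM + 5:00 = 8:21 PM on Aug 4.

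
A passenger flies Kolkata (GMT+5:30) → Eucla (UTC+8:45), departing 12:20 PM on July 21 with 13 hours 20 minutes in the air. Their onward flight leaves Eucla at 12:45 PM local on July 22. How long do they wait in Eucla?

7 hours 50 minutes

Convert departure to UTC: 12:20 PM − 5:30 = 6:50 AM UTC on Jul 21.
Add 13 hours 20 minutes flight time → 8:10 PM UTC.
Eucla is UTC+8:45, so local arrival = 8:10 PM + 8:45 = 4:55 AM on Jul 22.
Layover = 12:45 PM − 4:55 AM = 7 hours 50 minutes.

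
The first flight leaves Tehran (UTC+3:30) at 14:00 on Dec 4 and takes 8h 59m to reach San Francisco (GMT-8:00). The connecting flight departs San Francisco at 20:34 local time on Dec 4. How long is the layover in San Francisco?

Convert departure to UTC: 14:00 − 3:30 = 10:30 UTC on Dec 4.
Add 8 hours and 59 minutes flight time → 19:29 UTC.
San Francisco is UTC−8:00, so local arrival = 19:29 − 8:00 = 11:29 on Dec 4.
Layover = 20:34 − 11:29 = 9 hours 5 minutes.

9 hours 5 minutes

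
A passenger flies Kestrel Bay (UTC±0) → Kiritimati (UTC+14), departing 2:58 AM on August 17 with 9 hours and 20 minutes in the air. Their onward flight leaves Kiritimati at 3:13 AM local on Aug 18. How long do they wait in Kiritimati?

55 minutes

Kestrel Bay is at UTC+0, so departure is already 2:58 AM UTC on Aug 17.
Add 9 hours and 20 minutes flight time → 12:18 PM UTC.
Kiritimati is UTC+14:00, so local arrival = 12:18 PM + 14:00 = 2:18 AM on Aug 18.
Layover = 3:13 AM − 2:18 AM = 55 minutes.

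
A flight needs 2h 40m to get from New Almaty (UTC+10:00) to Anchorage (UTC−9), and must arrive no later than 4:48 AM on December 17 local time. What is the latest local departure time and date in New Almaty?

9:08 PM on Dec 17

Target arrival in UTC: 4:48 AM + 9:00 = 1:48 PM on Dec 17.
Subtract 2 hours and 40 minutes → departure 11:08 AM UTC on Dec 17.
New Almaty is UTC+10:00: 11:08 AM + 10:00 = 9:08 PM on Dec 17.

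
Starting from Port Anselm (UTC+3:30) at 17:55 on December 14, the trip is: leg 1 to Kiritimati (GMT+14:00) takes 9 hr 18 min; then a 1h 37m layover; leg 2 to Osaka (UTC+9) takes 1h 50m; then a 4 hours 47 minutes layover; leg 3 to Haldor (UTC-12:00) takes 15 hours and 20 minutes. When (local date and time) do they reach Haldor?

Convert departure to UTC: 17:55 − 3:30 = 14:25 UTC on Dec 14.
Add 9 hours 18 minutes leg 1 → 23:43 UTC.
Add 1 hour and 37 minutes layover in Kiritimati → 01:20 UTC (Dec 15).
Add 1 hour and 50 minutes leg 2 → 03:10 UTC.
Add 4 hours 47 minutes layover in Osaka → 07:57 UTC.
Add 15 hours 20 minutes leg 3 → 23:17 UTC.
Haldor is UTC−12:00, so local arrival = 23:17 − 12:00 = 11:17 on Dec 15.

11:17 on December 15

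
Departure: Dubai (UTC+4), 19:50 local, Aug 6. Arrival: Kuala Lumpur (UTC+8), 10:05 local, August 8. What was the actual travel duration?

34 hours 15 minutes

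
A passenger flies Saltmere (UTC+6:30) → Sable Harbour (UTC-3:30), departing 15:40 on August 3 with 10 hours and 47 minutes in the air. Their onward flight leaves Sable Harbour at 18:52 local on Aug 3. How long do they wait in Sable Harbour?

Convert departure to UTC: 15:40 − 6:30 = 09:10 UTC on Aug 3.
Add 10 hours 47 minutes flight time → 19:57 UTC.
Sable Harbour is UTC−3:30, so local arrival = 19:57 − 3:30 = 16:27 on Aug 3.
Layover = 18:52 − 16:27 = 2 hours 25 minutes.

2 hours 25 minutes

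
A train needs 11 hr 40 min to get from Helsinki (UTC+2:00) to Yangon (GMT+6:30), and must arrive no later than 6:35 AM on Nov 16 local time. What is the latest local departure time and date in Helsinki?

Target arrival in UTC: 6:35 AM − 6:30 = 12:05 AM on Nov 16.
Subtract 11 hours 40 minutes → departure 12:25 PM UTC on Nov 15.
Helsinki is UTC+2:00: 12:25 PM + 2:00 = 2:25 PM on Nov 15.

2:25 PM on Nov 15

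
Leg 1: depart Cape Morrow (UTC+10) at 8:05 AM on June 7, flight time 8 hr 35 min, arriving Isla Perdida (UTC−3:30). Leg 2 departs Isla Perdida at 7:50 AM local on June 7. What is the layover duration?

Convert departure to UTC: 8:05 AM − 10:00 = 10:05 PM UTC on Jun 6.
Add 8 hours and 35 minutes flight time → 6:40 AM UTC (Jun 7).
Isla Perdida is UTC−3:30, so local arrival = 6:40 AM − 3:30 = 3:10 AM on Jun 7.
Layover = 7:50 AM − 3:10 AM = 4 hours 40 minutes.

4 hours 40 minutes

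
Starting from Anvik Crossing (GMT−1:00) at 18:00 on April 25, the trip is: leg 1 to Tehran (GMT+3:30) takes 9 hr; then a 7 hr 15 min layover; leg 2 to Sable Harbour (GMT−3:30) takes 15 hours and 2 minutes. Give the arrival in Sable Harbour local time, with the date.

Convert departure to UTC: 18:00 + 1:00 = 19:00 UTC on Apr 25.
Add 9 hours leg 1 → 04:00 UTC (Apr 26).
Add 7 hours and 15 minutes layover in Tehran → 11:15 UTC.
Add 15 hours 2 minutes leg 2 → 02:17 UTC (Apr 27).
Sable Harbour is UTC−3:30, so local arrival = 02:17 − 3:30 = 22:47 on Apr 26.

22:47 on April 26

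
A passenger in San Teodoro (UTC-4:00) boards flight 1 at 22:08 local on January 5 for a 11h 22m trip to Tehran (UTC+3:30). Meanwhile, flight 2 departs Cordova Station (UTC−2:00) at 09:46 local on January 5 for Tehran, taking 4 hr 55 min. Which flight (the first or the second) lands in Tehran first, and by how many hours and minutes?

the second, by 20 hours 49 minutes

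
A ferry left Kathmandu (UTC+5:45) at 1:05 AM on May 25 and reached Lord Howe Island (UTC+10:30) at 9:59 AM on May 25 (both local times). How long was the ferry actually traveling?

4 hours 9 minutes

Lord Howe Island is 4:45 ahead of Kathmandu.
Clock-face elapsed time (ignoring zones) is 8 hours 54 minutes.
Actual elapsed = 8 hours 54 minutes − 4:45 = 4 hours 9 minutes.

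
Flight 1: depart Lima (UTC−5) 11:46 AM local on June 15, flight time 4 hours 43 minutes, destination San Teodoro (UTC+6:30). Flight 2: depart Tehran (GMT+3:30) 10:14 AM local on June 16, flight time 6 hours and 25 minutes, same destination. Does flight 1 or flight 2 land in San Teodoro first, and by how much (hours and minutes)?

Flight 1 in UTC: 11:46 AM + 5:00 = 4:46 PM on Jun 15.
+4 hours and 43 minutes → arrive 9:29 PM UTC on Jun 15.
Flight 2 in UTC: 10:14 AM − 3:30 = 6:44 AM on Jun 16.
+6 hours 25 minutes → arrive 1:09 PM UTC on Jun 16.
Flight 1 lands earlier by 15 hours 40 minutes.

the first, by 15 hours 40 minutes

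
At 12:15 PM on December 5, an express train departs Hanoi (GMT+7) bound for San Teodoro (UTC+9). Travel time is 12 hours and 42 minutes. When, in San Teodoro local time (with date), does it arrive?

2:57 AM on Dec 6

Convert departure to UTC: 12:15 PM − 7:00 = 5:15 AM UTC on Dec 5.
Add 12 hours 42 minutes travel time → 5:57 PM UTC.
San Teodoro is UTC+9:00, so local arrival = 5:57 PM + 9:00 = 2:57 AM on Dec 6.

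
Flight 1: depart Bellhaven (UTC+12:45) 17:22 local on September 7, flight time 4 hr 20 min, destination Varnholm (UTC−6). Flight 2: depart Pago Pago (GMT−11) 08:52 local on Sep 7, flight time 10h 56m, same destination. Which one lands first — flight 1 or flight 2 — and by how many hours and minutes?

the first, by 21 hours 51 minutes

Flight 1 in UTC: 17:22 − 12:45 = 04:37 on Sep 7.
+4 hours and 20 minutes → arrive 08:57 UTC on Sep 7.
Flight 2 in UTC: 08:52 + 11:00 = 19:52 on Sep 7.
+10 hours 56 minutes → arrive 06:48 UTC on Sep 8.
Flight 1 lands earlier by 21 hours 51 minutes.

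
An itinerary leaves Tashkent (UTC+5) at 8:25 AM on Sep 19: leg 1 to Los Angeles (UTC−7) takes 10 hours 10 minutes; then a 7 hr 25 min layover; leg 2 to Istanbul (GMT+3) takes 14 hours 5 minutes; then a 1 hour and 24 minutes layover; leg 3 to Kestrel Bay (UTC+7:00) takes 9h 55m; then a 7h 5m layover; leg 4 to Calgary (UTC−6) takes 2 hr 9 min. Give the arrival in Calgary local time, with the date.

Convert departure to UTC: 8:25 AM − 5:00 = 3:25 AM UTC on Sep 19.
Add 10 hours and 10 minutes leg 1 → 1:35 PM UTC.
Add 7 hours 25 minutes layover in Los Angeles → 9:00 PM UTC.
Add 14 hours and 5 minutes leg 2 → 11:05 AM UTC (Sep 20).
Add 1 hour and 24 minutes layover in Istanbul → 12:29 PM UTC.
Add 9 hours 55 minutes leg 3 → 10:24 PM UTC.
Add 7 hours 5 minutes layover in Kestrel Bay → 5:29 AM UTC (Sep 21).
Add 2 hours 9 minutes leg 4 → 7:38 AM UTC.
Calgary is UTC−6:00, so local arrival = 7:38 AM − 6:00 = 1:38 AM on Sep 21.

1:38 AM on September 21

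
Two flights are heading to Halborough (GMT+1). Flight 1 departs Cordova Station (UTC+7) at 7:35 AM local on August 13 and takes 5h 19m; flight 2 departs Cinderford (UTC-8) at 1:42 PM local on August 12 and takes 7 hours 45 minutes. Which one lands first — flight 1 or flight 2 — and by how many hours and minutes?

the second, by 27 minutes

Flight 1 in UTC: 7:35 AM − 7:00 = 12:35 AM on Aug 13.
+5 hours and 19 minutes → arrive 5:54 AM UTC on Aug 13.
Flight 2 in UTC: 1:42 PM + 8:00 = 9:42 PM on Aug 12.
+7 hours and 45 minutes → arrive 5:27 AM UTC on Aug 13.
Flight 2 lands earlier by 27 minutes.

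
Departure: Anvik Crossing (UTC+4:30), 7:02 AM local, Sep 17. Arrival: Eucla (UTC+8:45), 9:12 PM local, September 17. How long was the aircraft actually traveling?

Departure in UTC: 7:02 AM − 4:30 = 2:32 AM on Sep 17.
Arrival in UTC: 9:12 PM − 8:45 = 12:27 PM on Sep 17.
Elapsed = 12:27 PM − 2:32 AM = 9 hours 55 minutes.

9 hours 55 minutes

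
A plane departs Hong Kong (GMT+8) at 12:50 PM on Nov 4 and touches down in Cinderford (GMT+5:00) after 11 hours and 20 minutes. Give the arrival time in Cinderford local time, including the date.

9:10 PM on Nov 4

Convert departure to UTC: 12:50 PM − 8:00 = 4:50 AM UTC on Nov 4.
Add 11 hours and 20 minutes travel time → 4:10 PM UTC.
Cinderford is UTC+5:00, so local arrival = 4:10 PM + 5:00 = 9:10 PM on Nov 4.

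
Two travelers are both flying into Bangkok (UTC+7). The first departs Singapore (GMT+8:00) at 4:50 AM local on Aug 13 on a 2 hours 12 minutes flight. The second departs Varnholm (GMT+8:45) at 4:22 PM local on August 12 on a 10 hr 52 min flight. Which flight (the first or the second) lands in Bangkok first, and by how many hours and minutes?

the second, by 4 hours 33 minutes

Flight 1 in UTC: 4:50 AM − 8:00 = 8:50 PM on Aug 12.
+2 hours 12 minutes → arrive 11:02 PM UTC on Aug 12.
Flight 2 in UTC: 4:22 PM − 8:45 = 7:37 AM on Aug 12.
+10 hours 52 minutes → arrive 6:29 PM UTC on Aug 12.
Flight 2 lands earlier by 4 hours 33 minutes.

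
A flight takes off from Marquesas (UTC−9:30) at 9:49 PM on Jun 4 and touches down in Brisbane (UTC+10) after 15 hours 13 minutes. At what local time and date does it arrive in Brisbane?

8:32 AM on June 6

Brisbane is 19:30 ahead of Marquesas.
After 15 hours and 13 minutes it is 1:02 PM (Jun 5) in Marquesas.
Shift by the zone difference: 1:02 PM + 19:30 = 8:32 AM on Jun 6 in Brisbane.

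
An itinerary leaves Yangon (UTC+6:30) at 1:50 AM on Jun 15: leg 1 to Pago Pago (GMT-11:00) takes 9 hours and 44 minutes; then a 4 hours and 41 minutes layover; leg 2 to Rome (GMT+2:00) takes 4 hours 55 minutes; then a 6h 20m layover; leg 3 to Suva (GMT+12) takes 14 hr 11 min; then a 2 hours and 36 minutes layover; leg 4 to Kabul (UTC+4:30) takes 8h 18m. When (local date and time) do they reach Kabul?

Convert departure to UTC: 1:50 AM − 6:30 = 7:20 PM UTC on Jun 14.
Add 9 hours 44 minutes leg 1 → 5:04 AM UTC (Jun 15).
Add 4 hours and 41 minutes layover in Pago Pago → 9:45 AM UTC.
Add 4 hours 55 minutes leg 2 → 2:40 PM UTC.
Add 6 hours 20 minutes layover in Rome → 9:00 PM UTC.
Add 14 hours 11 minutes leg 3 → 11:11 AM UTC (Jun 16).
Add 2 hours 36 minutes layover in Suva → 1:47 PM UTC.
Add 8 hours 18 minutes leg 4 → 10:05 PM UTC.
Kabul is UTC+4:30, so local arrival = 10:05 PM + 4:30 = 2:35 AM on Jun 17.

2:35 AM on June 17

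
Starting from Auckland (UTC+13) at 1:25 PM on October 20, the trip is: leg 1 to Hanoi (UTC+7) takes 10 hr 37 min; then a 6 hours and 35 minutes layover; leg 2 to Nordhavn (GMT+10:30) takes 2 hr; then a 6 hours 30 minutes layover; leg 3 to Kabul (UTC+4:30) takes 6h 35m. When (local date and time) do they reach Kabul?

1:12 PM on October 21

Convert departure to UTC: 1:25 PM − 13:00 = 12:25 AM UTC on Oct 20.
Add 10 hours and 37 minutes leg 1 → 11:02 AM UTC.
Add 6 hours 35 minutes layover in Hanoi → 5:37 PM UTC.
Add 2 hours leg 2 → 7:37 PM UTC.
Add 6 hours and 30 minutes layover in Nordhavn → 2:07 AM UTC (Oct 21).
Add 6 hours and 35 minutes leg 3 → 8:42 AM UTC.
Kabul is UTC+4:30, so local arrival = 8:42 AM + 4:30 = 1:12 PM on Oct 21.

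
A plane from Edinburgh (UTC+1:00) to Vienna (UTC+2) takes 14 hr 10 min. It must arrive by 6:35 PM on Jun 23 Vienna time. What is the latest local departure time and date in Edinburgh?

3:25 AM on Jun 23

Target arrival in UTC: 6:35 PM − 2:00 = 4:35 PM on Jun 23.
Subtract 14 hours and 10 minutes → departure 2:25 AM UTC on Jun 23.
Edinburgh is UTC+1:00: 2:25 AM + 1:00 = 3:25 AM on Jun 23.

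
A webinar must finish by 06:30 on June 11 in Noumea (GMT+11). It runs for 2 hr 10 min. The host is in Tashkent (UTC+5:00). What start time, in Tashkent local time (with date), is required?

Target end time in UTC: 06:30 − 11:00 = 19:30 on Jun 10.
Subtract 2 hours and 10 minutes → start 17:20 UTC on Jun 10.
Tashkent is UTC+5:00: 17:20 + 5:00 = 22:20 on Jun 10.

22:20 on June 10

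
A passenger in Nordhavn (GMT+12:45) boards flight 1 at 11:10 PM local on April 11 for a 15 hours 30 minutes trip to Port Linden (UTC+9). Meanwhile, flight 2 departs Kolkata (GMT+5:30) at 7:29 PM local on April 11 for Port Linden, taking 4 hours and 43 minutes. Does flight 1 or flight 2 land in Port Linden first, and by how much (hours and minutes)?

the second, by 7 hours 13 minutes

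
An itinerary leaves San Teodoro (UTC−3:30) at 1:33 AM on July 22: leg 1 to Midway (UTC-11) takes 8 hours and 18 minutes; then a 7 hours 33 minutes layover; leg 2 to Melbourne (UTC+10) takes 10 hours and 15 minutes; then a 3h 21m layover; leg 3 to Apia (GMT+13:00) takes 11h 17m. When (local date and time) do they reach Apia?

Convert departure to UTC: 1:33 AM + 3:30 = 5:03 AM UTC on Jul 22.
Add 8 hours 18 minutes leg 1 → 1:21 PM UTC.
Add 7 hours 33 minutes layover in Midway → 8:54 PM UTC.
Add 10 hours and 15 minutes leg 2 → 7:09 AM UTC (Jul 23).
Add 3 hours and 21 minutes layover in Melbourne → 10:30 AM UTC.
Add 11 hours and 17 minutes leg 3 → 9:47 PM UTC.
Apia is UTC+13:00, so local arrival = 9:47 PM + 13:00 = 10:47 AM on Jul 24.

10:47 AM on Jul 24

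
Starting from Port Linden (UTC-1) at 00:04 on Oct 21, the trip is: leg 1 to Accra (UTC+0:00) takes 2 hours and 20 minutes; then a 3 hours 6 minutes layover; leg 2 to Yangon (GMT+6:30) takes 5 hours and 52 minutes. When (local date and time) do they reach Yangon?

Convert departure to UTC: 00:04 + 1:00 = 01:04 UTC on Oct 21.
Add 2 hours and 20 minutes leg 1 → 03:24 UTC.
Add 3 hours and 6 minutes layover in Accra → 06:30 UTC.
Add 5 hours and 52 minutes leg 2 → 12:22 UTC.
Yangon is UTC+6:30, so local arrival = 12:22 + 6:30 = 18:52 on Oct 21.

18:52 on October 21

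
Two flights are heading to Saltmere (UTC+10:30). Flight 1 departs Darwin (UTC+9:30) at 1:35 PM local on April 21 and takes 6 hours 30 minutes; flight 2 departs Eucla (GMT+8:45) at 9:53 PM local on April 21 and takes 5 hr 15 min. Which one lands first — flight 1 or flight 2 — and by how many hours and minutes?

the first, by 7 hours 48 minutes

Flight 1 in UTC: 1:35 PM − 9:30 = 4:05 AM on Apr 21.
+6 hours 30 minutes → arrive 10:35 AM UTC on Apr 21.
Flight 2 in UTC: 9:53 PM − 8:45 = 1:08 PM on Apr 21.
+5 hours and 15 minutes → arrive 6:23 PM UTC on Apr 21.
Flight 1 lands earlier by 7 hours 48 minutes.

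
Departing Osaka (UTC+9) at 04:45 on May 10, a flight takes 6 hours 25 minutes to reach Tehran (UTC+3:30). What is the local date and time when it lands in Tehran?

Convert departure to UTC: 04:45 − 9:00 = 19:45 UTC on May 9.
Add 6 hours 25 minutes travel time → 02:10 UTC (May 10).
Tehran is UTC+3:30, so local arrival = 02:10 + 3:30 = 05:40 on May 10.

05:40 on May 10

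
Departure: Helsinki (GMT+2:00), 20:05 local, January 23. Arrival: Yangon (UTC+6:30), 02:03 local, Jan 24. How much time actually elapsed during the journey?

1 hour 28 minutes

Departure in UTC: 20:05 − 2:00 = 18:05 on Jan 23.
Arrival in UTC: 02:03 − 6:30 = 19:33 on Jan 23.
Elapsed = 19:33 − 18:05 = 1 hour 28 minutes.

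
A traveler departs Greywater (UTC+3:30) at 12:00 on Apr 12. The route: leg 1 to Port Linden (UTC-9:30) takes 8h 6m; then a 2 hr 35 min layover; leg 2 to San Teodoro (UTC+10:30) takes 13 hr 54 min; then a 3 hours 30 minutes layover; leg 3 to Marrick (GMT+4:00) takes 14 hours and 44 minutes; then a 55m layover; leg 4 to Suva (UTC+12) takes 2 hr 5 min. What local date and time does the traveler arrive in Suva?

Convert departure to UTC: 12:00 − 3:30 = 08:30 UTC on Apr 12.
Add 8 hours and 6 minutes leg 1 → 16:36 UTC.
Add 2 hours 35 minutes layover in Port Linden → 19:11 UTC.
Add 13 hours and 54 minutes leg 2 → 09:05 UTC (Apr 13).
Add 3 hours 30 minutes layover in San Teodoro → 12:35 UTC.
Add 14 hours 44 minutes leg 3 → 03:19 UTC (Apr 14).
Add 55 minutes layover in Marrick → 04:14 UTC.
Add 2 hours 5 minutes leg 4 → 06:19 UTC.
Suva is UTC+12:00, so local arrival = 06:19 + 12:00 = 18:19 on Apr 14.

18:19 on April 14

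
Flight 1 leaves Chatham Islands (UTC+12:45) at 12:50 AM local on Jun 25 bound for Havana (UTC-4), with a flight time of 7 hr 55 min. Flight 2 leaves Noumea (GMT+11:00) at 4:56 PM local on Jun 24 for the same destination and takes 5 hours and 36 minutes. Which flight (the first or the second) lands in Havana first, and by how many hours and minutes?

the second, by 8 hours 28 minutes

Flight 1 in UTC: 12:50 AM − 12:45 = 12:05 PM on Jun 24.
+7 hours 55 minutes → arrive 8:00 PM UTC on Jun 24.
Flight 2 in UTC: 4:56 PM − 11:00 = 5:56 AM on Jun 24.
+5 hours 36 minutes → arrive 11:32 AM UTC on Jun 24.
Flight 2 lands earlier by 8 hours 28 minutes.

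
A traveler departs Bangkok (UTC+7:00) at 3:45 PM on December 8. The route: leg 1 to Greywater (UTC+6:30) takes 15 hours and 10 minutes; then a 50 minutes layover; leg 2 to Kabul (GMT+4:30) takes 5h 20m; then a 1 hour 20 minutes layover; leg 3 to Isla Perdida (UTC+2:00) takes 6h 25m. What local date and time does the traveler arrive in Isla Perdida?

3:50 PM on December 9

Convert departure to UTC: 3:45 PM − 7:00 = 8:45 AM UTC on Dec 8.
Add 15 hours 10 minutes leg 1 → 11:55 PM UTC.
Add 50 minutes layover in Greywater → 12:45 AM UTC (Dec 9).
Add 5 hours and 20 minutes leg 2 → 6:05 AM UTC.
Add 1 hour 20 minutes layover in Kabul → 7:25 AM UTC.
Add 6 hours and 25 minutes leg 3 → 1:50 PM UTC.
Isla Perdida is UTC+2:00, so local arrival = 1:50 PM + 2:00 = 3:50 PM on Dec 9.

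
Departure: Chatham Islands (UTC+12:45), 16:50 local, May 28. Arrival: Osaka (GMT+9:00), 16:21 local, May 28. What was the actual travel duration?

3 hours 16 minutes

Osaka is 3:45 behind Chatham Islands.
Clock-face elapsed time (ignoring zones) is −29 minutes.
Actual elapsed = −29 minutes + 3:45 = 3 hours 16 minutes.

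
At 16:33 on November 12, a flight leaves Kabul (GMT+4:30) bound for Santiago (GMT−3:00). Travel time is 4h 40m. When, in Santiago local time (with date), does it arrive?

13:43 on November 12

Convert departure to UTC: 16:33 − 4:30 = 12:03 UTC on Nov 12.
Add 4 hours and 40 minutes travel time → 16:43 UTC.
Santiago is UTC−3:00, so local arrival = 16:43 − 3:00 = 13:43 on Nov 12.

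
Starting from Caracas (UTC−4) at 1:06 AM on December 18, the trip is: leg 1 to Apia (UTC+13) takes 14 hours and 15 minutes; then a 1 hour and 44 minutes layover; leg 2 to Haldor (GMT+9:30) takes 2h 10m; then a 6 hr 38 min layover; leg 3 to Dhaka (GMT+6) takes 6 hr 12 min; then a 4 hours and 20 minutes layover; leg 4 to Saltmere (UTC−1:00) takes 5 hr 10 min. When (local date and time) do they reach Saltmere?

8:35 PM on Dec 19

Convert departure to UTC: 1:06 AM + 4:00 = 5:06 AM UTC on Dec 18.
Add 14 hours 15 minutes leg 1 → 7:21 PM UTC.
Add 1 hour 44 minutes layover in Apia → 9:05 PM UTC.
Add 2 hours 10 minutes leg 2 → 11:15 PM UTC.
Add 6 hours 38 minutes layover in Haldor → 5:53 AM UTC (Dec 19).
Add 6 hours 12 minutes leg 3 → 12:05 PM UTC.
Add 4 hours 20 minutes layover in Dhaka → 4:25 PM UTC.
Add 5 hours and 10 minutes leg 4 → 9:35 PM UTC.
Saltmere is UTC−1:00, so local arrival = 9:35 PM − 1:00 = 8:35 PM on Dec 19.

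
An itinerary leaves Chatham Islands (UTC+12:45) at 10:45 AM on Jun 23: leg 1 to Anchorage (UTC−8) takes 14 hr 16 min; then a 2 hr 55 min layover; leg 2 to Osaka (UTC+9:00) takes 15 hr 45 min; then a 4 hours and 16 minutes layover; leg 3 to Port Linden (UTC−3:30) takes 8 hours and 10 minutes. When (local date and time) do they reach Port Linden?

3:52 PM on Jun 24

Convert departure to UTC: 10:45 AM − 12:45 = 10:00 PM UTC on Jun 22.
Add 14 hours and 16 minutes leg 1 → 12:16 PM UTC (Jun 23).
Add 2 hours 55 minutes layover in Anchorage → 3:11 PM UTC.
Add 15 hours 45 minutes leg 2 → 6:56 AM UTC (Jun 24).
Add 4 hours 16 minutes layover in Osaka → 11:12 AM UTC.
Add 8 hours and 10 minutes leg 3 → 7:22 PM UTC.
Port Linden is UTC−3:30, so local arrival = 7:22 PM − 3:30 = 3:52 PM on Jun 24.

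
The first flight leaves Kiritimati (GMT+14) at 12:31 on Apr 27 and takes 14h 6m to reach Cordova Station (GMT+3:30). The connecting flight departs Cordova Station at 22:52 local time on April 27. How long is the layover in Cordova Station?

6 hours 45 minutes

Convert departure to UTC: 12:31 − 14:00 = 22:31 UTC on Apr 26.
Add 14 hours 6 minutes flight time → 12:37 UTC (Apr 27).
Cordova Station is UTC+3:30, so local arrival = 12:37 + 3:30 = 16:07 on Apr 27.
Layover = 22:52 − 16:07 = 6 hours 45 minutes.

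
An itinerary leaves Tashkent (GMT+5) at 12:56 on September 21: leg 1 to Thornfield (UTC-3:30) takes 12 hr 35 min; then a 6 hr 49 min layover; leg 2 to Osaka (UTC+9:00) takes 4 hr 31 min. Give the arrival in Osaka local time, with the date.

Convert departure to UTC: 12:56 − 5:00 = 07:56 UTC on Sep 21.
Add 12 hours 35 minutes leg 1 → 20:31 UTC.
Add 6 hours and 49 minutes layover in Thornfield → 03:20 UTC (Sep 22).
Add 4 hours and 31 minutes leg 2 → 07:51 UTC.
Osaka is UTC+9:00, so local arrival = 07:51 + 9:00 = 16:51 on Sep 22.

16:51 on September 22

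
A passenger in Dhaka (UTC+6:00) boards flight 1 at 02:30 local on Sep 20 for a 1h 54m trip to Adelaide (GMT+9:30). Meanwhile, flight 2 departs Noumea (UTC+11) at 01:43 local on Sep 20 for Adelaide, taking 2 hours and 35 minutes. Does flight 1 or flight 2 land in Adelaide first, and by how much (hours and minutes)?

the second, by 5 hours 6 minutes

Flight 1 in UTC: 02:30 − 6:00 = 20:30 on Sep 19.
+1 hour and 54 minutes → arrive 22:24 UTC on Sep 19.
Flight 2 in UTC: 01:43 − 11:00 = 14:43 on Sep 19.
+2 hours and 35 minutes → arrive 17:18 UTC on Sep 19.
Flight 2 lands earlier by 5 hours 6 minutes.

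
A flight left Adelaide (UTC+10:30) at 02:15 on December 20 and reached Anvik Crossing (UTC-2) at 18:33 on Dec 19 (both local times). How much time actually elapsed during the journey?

4 hours 48 minutes

Anvik Crossing is 12:30 behind Adelaide.
Clock-face elapsed time (ignoring zones) is −7 hours 42 minutes.
Actual elapsed = −7 hours 42 minutes + 12:30 = 4 hours 48 minutes.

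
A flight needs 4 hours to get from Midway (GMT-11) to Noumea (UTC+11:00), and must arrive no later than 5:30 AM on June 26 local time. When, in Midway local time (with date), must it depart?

Target arrival in UTC: 5:30 AM − 11:00 = 6:30 PM on Jun 25.
Subtract 4 hours → departure 2:30 PM UTC on Jun 25.
Midway is UTC−11:00: 2:30 PM − 11:00 = 3:30 AM on Jun 25.

3:30 AM on June 25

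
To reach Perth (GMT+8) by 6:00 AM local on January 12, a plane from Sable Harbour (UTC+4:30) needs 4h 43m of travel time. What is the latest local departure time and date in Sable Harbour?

9:47 PM on January 11

Target arrival in UTC: 6:00 AM − 8:00 = 10:00 PM on Jan 11.
Subtract 4 hours 43 minutes → departure 5:17 PM UTC on Jan 11.
Sable Harbour is UTC+4:30: 5:17 PM + 4:30 = 9:47 PM on Jan 11.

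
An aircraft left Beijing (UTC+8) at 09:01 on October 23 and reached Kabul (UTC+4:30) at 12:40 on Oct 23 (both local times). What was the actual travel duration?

Kabul is 3:30 behind Beijing.
Clock-face elapsed time (ignoring zones) is 3 hours 39 minutes.
Actual elapsed = 3 hours 39 minutes + 3:30 = 7 hours 9 minutes.

7 hours 9 minutes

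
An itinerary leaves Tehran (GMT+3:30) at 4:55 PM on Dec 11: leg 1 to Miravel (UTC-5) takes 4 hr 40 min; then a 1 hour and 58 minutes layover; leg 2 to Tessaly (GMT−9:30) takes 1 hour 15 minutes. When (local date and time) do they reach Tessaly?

Convert departure to UTC: 4:55 PM − 3:30 = 1:25 PM UTC on Dec 11.
Add 4 hours 40 minutes leg 1 → 6:05 PM UTC.
Add 1 hour 58 minutes layover in Miravel → 8:03 PM UTC.
Add 1 hour and 15 minutes leg 2 → 9:18 PM UTC.
Tessaly is UTC−9:30, so local arrival = 9:18 PM − 9:30 = 11:48 AM on Dec 11.

11:48 AM on Dec 11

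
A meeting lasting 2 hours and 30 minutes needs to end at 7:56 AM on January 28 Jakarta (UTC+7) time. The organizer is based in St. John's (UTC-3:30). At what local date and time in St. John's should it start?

Target end time in UTC: 7:56 AM − 7:00 = 12:56 AM on Jan 28.
Subtract 2 hours and 30 minutes → start 10:26 PM UTC on Jan 27.
St. John's is UTC−3:30: 10:26 PM − 3:30 = 6:56 PM on Jan 27.

6:56 PM on January 27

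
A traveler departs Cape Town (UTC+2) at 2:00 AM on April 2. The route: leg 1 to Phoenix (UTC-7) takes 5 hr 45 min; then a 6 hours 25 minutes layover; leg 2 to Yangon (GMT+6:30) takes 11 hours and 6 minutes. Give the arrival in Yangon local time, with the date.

Convert departure to UTC: 2:00 AM − 2:00 = 12:00 AM UTC on Apr 2.
Add 5 hours and 45 minutes leg 1 → 5:45 AM UTC.
Add 6 hours 25 minutes layover in Phoenix → 12:10 PM UTC.
Add 11 hours 6 minutes leg 2 → 11:16 PM UTC.
Yangon is UTC+6:30, so local arrival = 11:16 PM + 6:30 = 5:46 AM on Apr 3.

5:46 AM on April 3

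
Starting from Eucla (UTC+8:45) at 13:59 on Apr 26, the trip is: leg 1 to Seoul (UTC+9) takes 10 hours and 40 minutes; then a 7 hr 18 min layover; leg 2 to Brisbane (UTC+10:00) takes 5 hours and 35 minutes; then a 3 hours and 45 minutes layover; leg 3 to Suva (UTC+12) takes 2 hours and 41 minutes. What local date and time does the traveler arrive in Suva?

23:13 on April 27

Convert departure to UTC: 13:59 − 8:45 = 05:14 UTC on Apr 26.
Add 10 hours 40 minutes leg 1 → 15:54 UTC.
Add 7 hours and 18 minutes layover in Seoul → 23:12 UTC.
Add 5 hours and 35 minutes leg 2 → 04:47 UTC (Apr 27).
Add 3 hours 45 minutes layover in Brisbane → 08:32 UTC.
Add 2 hours and 41 minutes leg 3 → 11:13 UTC.
Suva is UTC+12:00, so local arrival = 11:13 + 12:00 = 23:13 on Apr 27.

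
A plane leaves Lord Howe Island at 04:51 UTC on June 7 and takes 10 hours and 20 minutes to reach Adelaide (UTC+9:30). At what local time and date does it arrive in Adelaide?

00:41 on Jun 8

Departure is given in UTC: 04:51 on Jun 7.
Add 10 hours and 20 minutes → 15:11 UTC.
Adelaide is UTC+9:30: 15:11 + 9:30 = 00:41 on Jun 8.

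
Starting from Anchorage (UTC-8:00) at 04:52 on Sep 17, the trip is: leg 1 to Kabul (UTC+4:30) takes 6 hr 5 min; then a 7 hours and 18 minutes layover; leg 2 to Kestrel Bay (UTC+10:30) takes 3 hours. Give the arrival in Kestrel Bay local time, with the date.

15:45 on September 18

Convert departure to UTC: 04:52 + 8:00 = 12:52 UTC on Sep 17.
Add 6 hours 5 minutes leg 1 → 18:57 UTC.
Add 7 hours and 18 minutes layover in Kabul → 02:15 UTC (Sep 18).
Add 3 hours leg 2 → 05:15 UTC.
Kestrel Bay is UTC+10:30, so local arrival = 05:15 + 10:30 = 15:45 on Sep 18.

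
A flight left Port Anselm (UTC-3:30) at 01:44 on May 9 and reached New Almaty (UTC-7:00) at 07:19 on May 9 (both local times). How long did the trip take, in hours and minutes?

9 hours 5 minutes

Departure in UTC: 01:44 + 3:30 = 05:14 on May 9.
Arrival in UTC: 07:19 + 7:00 = 14:19 on May 9.
Elapsed = 14:19 − 05:14 = 9 hours 5 minutes.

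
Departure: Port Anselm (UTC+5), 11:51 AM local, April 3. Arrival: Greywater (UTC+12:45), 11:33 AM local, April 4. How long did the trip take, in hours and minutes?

15 hours 57 minutes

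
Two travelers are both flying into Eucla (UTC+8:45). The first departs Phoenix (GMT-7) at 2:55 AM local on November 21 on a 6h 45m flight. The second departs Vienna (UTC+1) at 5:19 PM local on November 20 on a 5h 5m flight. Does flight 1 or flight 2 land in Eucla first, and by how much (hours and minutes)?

Flight 1 in UTC: 2:55 AM + 7:00 = 9:55 AM on Nov 21.
+6 hours 45 minutes → arrive 4:40 PM UTC on Nov 21.
Flight 2 in UTC: 5:19 PM − 1:00 = 4:19 PM on Nov 20.
+5 hours and 5 minutes → arrive 9:24 PM UTC on Nov 20.
Flight 2 lands earlier by 19 hours 16 minutes.

the second, by 19 hours 16 minutes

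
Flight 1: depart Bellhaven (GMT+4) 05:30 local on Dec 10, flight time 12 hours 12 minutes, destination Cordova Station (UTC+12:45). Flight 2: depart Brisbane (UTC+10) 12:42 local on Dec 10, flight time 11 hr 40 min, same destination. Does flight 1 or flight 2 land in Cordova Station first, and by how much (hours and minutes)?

the first, by 40 minutes

Flight 1 in UTC: 05:30 − 4:00 = 01:30 on Dec 10.
+12 hours and 12 minutes → arrive 13:42 UTC on Dec 10.
Flight 2 in UTC: 12:42 − 10:00 = 02:42 on Dec 10.
+11 hours and 40 minutes → arrive 14:22 UTC on Dec 10.
Flight 1 lands earlier by 40 minutes.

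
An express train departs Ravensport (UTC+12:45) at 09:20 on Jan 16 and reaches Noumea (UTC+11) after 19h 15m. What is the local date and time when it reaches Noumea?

Noumea is 1:45 behind Ravensport.
After 19 hours and 15 minutes it is 04:35 (Jan 17) in Ravensport.
Shift by the zone difference: 04:35 − 1:45 = 02:50 on Jan 17 in Noumea.

02:50 on January 17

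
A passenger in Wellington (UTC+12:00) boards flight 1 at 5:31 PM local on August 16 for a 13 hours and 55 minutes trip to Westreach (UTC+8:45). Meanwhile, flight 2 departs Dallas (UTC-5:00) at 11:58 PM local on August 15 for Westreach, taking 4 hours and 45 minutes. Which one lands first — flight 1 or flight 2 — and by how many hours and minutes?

the second, by 9 hours 43 minutes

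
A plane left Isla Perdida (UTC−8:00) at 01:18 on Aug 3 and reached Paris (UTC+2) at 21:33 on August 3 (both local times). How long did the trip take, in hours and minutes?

Departure in UTC: 01:18 + 8:00 = 09:18 on Aug 3.
Arrival in UTC: 21:33 − 2:00 = 19:33 on Aug 3.
Elapsed = 19:33 − 09:18 = 10 hours 15 minutes.

10 hours 15 minutes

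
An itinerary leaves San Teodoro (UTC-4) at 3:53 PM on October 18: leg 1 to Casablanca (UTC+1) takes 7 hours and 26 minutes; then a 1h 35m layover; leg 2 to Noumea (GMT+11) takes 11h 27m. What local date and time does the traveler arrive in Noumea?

3:21 AM on October 20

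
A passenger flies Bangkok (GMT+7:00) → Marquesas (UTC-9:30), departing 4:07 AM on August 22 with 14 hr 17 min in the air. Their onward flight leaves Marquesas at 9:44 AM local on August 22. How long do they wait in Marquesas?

7 hours 50 minutes

Convert departure to UTC: 4:07 AM − 7:00 = 9:07 PM UTC on Aug 21.
Add 14 hours 17 minutes flight time → 11:24 AM UTC (Aug 22).
Marquesas is UTC−9:30, so local arrival = 11:24 AM − 9:30 = 1:54 AM on Aug 22.
Layover = 9:44 AM − 1:54 AM = 7 hours 50 minutes.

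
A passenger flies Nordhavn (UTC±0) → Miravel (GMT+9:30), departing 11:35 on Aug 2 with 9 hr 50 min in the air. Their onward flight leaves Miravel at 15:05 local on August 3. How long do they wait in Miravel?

Nordhavn is at UTC+0, so departure is already 11:35 UTC on Aug 2.
Add 9 hours 50 minutes flight time → 21:25 UTC.
Miravel is UTC+9:30, so local arrival = 21:25 + 9:30 = 06:55 on Aug 3.
Layover = 15:05 − 06:55 = 8 hours 10 minutes.

8 hours 10 minutes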